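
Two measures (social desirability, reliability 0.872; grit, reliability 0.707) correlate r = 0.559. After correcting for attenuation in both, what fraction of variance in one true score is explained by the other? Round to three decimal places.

Disattenuated r = 0.559 / √(0.872 × 0.707) = 0.559 / 0.7852 = 0.7119.
Shared true-score variance = 0.7119² = 0.5068 ≈ 0.507.

0.507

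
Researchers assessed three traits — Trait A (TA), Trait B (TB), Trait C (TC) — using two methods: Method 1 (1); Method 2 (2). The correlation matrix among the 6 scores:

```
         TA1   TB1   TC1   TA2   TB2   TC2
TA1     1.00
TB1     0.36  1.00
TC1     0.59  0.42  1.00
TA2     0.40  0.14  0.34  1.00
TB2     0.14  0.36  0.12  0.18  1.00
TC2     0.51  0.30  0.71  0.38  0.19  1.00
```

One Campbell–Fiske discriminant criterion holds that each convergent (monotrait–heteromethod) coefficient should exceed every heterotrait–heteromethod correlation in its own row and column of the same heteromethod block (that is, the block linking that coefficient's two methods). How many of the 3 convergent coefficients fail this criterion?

Each convergent coefficient versus the relevant comparison correlations:
TA (methods 1·2): 0.40 vs {0.14, 0.14, 0.51, 0.34} → fail.
TB (methods 1·2): 0.36 vs {0.14, 0.14, 0.30, 0.12} → pass.
TC (methods 1·2): 0.71 vs {0.34, 0.51, 0.12, 0.30} → pass.
1 of 3 fail.

1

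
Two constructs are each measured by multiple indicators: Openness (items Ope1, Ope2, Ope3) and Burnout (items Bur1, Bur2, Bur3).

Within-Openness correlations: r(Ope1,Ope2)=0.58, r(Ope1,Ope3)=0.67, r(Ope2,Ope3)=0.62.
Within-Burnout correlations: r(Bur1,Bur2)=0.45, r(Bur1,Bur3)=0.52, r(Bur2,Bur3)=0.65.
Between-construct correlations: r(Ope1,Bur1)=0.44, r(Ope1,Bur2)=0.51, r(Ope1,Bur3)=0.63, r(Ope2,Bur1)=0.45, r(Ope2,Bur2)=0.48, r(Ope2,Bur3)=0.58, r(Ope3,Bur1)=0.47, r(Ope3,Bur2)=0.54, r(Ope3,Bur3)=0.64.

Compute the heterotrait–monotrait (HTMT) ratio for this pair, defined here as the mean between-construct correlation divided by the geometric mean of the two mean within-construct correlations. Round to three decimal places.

0.908

Mean between = 4.74/9 = 0.5267.
Mean within-Ope = 1.87/3 = 0.6233; mean within-Bur = 1.62/3 = 0.5400.
Geometric mean = √(0.6233 × 0.5400) = 0.5802.
HTMT = 0.5267 / 0.5802 = 0.908.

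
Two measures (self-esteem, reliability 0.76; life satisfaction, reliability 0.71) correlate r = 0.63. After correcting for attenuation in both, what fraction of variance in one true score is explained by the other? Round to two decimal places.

Disattenuated r = 0.63 / √(0.76 × 0.71) = 0.63 / 0.7346 = 0.8576.
Shared true-score variance = 0.8576² = 0.7355 ≈ 0.74.

0.74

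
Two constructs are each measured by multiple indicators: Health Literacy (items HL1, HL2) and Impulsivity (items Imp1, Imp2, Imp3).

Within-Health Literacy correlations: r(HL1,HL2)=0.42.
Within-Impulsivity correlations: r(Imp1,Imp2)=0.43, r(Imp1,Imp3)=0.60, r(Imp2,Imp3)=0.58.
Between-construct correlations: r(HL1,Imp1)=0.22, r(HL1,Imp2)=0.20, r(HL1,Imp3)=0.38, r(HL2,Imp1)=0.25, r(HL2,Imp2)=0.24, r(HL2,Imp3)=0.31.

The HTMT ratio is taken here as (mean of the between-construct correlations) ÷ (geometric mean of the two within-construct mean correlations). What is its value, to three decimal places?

0.562

Mean between = 1.60/6 = 0.2667.
Mean within-HL = 0.42/1 = 0.4200; mean within-Imp = 1.61/3 = 0.5367.
Geometric mean = √(0.4200 × 0.5367) = 0.4748.
HTMT = 0.2667 / 0.4748 = 0.562.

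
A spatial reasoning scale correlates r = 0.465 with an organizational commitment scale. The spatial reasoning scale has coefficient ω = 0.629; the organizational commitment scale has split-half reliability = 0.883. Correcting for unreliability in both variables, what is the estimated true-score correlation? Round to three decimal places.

0.624

r_true = r_obs / √(r_xx · r_yy) = 0.465 / √(0.629 × 0.883) = 0.465 / √0.555407 = 0.465 / 0.7453 ≈ 0.624.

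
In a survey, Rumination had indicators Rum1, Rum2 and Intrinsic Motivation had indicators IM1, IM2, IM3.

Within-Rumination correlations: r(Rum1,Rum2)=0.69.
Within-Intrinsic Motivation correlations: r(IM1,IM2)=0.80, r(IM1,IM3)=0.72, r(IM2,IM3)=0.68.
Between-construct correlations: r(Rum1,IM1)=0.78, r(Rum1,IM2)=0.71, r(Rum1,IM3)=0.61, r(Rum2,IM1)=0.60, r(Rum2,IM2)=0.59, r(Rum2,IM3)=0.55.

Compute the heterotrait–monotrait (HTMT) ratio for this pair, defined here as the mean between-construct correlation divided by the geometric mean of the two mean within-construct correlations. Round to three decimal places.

0.900

Between-construct mean = 3.84/6 = 0.6400.
Mean within-Rum = 0.69/1 = 0.6900; mean within-IM = 2.20/3 = 0.7333.
Geometric mean = √(0.6900 × 0.7333) = 0.7113.
HTMT = 0.6400 / 0.7113 = 0.900.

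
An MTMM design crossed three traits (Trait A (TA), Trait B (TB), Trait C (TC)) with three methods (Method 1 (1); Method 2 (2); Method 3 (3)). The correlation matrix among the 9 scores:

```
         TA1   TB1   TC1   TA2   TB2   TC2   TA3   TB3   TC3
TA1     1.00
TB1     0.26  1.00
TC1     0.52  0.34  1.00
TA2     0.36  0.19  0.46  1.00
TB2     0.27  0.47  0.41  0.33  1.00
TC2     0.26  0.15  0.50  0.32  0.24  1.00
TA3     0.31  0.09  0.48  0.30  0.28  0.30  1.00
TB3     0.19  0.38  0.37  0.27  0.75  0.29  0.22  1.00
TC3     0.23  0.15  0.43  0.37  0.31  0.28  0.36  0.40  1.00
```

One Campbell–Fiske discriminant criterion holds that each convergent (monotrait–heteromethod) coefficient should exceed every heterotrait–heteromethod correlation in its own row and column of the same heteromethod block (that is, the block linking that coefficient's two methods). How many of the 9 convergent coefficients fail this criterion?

Each convergent coefficient versus the relevant comparison correlations:
TA (methods 1·2): 0.36 vs {0.27, 0.19, 0.26, 0.46} → fail.
TA (methods 1·3): 0.31 vs {0.19, 0.09, 0.23, 0.48} → fail.
TA (methods 2·3): 0.30 vs {0.27, 0.28, 0.37, 0.30} → fail.
TB (methods 1·2): 0.47 vs {0.19, 0.27, 0.15, 0.41} → pass.
TB (methods 1·3): 0.38 vs {0.09, 0.19, 0.15, 0.37} → pass.
TB (methods 2·3): 0.75 vs {0.28, 0.27, 0.31, 0.29} → pass.
TC (methods 1·2): 0.50 vs {0.46, 0.26, 0.41, 0.15} → pass.
TC (methods 1·3): 0.43 vs {0.48, 0.23, 0.37, 0.15} → fail.
TC (methods 2·3): 0.28 vs {0.30, 0.37, 0.29, 0.31} → fail.
5 of 9 fail.

5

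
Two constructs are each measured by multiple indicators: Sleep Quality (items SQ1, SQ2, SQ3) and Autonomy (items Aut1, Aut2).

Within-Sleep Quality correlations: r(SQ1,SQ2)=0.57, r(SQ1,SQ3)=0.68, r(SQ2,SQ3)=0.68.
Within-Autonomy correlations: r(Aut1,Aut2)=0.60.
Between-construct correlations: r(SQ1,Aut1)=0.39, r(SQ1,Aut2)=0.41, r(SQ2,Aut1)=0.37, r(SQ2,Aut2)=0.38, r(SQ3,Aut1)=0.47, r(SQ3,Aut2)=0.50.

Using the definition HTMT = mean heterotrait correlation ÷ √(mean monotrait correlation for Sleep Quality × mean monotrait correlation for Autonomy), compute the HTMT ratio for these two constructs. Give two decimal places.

Mean heterotrait r = 2.52/6 = 0.4200.
Mean within-SQ = 1.93/3 = 0.6433; mean within-Aut = 0.60/1 = 0.6000.
Geometric mean = √(0.6433 × 0.6000) = 0.6213.
HTMT = 0.4200 / 0.6213 = 0.68.

0.68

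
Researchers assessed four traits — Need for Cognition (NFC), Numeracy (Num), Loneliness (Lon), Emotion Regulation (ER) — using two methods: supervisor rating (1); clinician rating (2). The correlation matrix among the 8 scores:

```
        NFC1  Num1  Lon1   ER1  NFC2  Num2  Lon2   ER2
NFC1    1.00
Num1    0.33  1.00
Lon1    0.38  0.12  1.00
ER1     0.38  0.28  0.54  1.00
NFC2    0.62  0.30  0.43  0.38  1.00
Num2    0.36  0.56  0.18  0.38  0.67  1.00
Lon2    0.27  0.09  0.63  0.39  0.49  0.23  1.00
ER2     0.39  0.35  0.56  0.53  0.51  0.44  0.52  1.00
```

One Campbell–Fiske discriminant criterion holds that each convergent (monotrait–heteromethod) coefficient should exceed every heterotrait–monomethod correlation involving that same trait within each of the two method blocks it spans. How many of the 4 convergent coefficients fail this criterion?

Checking each validity diagonal entry against its comparison values:
NFC (methods 1·2): 0.62 vs {0.33, 0.67, 0.38, 0.49, 0.38, 0.51} → fail.
Num (methods 1·2): 0.56 vs {0.33, 0.67, 0.12, 0.23, 0.28, 0.44} → fail.
Lon (methods 1·2): 0.63 vs {0.38, 0.49, 0.12, 0.23, 0.54, 0.52} → pass.
ER (methods 1·2): 0.53 vs {0.38, 0.51, 0.28, 0.44, 0.54, 0.52} → fail.
3 of 4 fail.

3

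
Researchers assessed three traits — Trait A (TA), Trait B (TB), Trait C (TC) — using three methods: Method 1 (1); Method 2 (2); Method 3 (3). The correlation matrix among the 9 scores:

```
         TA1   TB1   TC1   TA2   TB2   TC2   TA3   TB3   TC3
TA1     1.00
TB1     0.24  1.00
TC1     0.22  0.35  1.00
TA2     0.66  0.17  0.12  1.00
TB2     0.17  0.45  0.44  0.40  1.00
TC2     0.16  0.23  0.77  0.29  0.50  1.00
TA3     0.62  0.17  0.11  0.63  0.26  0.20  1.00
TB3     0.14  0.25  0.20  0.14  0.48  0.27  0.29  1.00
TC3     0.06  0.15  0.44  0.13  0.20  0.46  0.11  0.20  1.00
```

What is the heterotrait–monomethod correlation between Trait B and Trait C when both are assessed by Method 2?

Different traits, same method: r(TB2, TC2) = 0.50.

0.50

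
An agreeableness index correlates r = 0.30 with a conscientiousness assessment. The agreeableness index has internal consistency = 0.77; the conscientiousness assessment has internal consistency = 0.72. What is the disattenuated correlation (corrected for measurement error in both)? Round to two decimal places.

0.40

r_true = r_obs / √(r_xx · r_yy) = 0.30 / √(0.77 × 0.72) = 0.30 / √0.5544 = 0.30 / 0.7446 ≈ 0.40.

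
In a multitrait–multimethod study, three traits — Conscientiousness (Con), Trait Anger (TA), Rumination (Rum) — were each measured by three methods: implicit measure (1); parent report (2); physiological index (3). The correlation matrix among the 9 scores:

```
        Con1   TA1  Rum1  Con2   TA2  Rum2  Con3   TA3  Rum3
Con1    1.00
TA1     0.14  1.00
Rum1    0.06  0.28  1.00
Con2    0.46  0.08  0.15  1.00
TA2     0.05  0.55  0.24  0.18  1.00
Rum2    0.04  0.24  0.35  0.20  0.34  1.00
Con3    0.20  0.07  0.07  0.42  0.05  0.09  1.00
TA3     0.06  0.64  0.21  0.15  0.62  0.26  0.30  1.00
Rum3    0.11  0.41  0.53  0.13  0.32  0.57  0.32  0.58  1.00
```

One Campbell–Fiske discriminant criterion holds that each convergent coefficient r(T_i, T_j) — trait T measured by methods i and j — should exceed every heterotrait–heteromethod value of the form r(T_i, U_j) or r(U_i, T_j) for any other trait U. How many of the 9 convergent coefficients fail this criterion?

Convergent coefficients and their comparison sets:
Con (methods 1·2): 0.46 vs {0.05, 0.08, 0.04, 0.15} → pass.
Con (methods 1·3): 0.20 vs {0.06, 0.07, 0.11, 0.07} → pass.
Con (methods 2·3): 0.42 vs {0.15, 0.05, 0.13, 0.09} → pass.
TA (methods 1·2): 0.55 vs {0.08, 0.05, 0.24, 0.24} → pass.
TA (methods 1·3): 0.64 vs {0.07, 0.06, 0.41, 0.21} → pass.
TA (methods 2·3): 0.62 vs {0.05, 0.15, 0.32, 0.26} → pass.
Rum (methods 1·2): 0.35 vs {0.15, 0.04, 0.24, 0.24} → pass.
Rum (methods 1·3): 0.53 vs {0.07, 0.11, 0.21, 0.41} → pass.
Rum (methods 2·3): 0.57 vs {0.09, 0.13, 0.26, 0.32} → pass.
0 of 9 fail.

0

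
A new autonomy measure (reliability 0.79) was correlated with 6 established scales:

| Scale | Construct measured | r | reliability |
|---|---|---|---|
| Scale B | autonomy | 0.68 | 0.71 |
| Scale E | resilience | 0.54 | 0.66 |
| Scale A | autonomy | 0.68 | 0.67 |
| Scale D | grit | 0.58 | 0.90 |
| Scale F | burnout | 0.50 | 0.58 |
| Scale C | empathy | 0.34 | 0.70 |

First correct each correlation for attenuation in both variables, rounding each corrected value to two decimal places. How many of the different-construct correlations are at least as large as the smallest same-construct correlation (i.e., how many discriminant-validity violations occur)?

Disattenuated r (r / √(r_scale · r_new)):
  Scale B (conv): 0.68 / √(0.71·0.79) = 0.91
  Scale E (disc): 0.54 / √(0.66·0.79) = 0.75
  Scale A (conv): 0.68 / √(0.67·0.79) = 0.93
  Scale D (disc): 0.58 / √(0.90·0.79) = 0.69
  Scale F (disc): 0.50 / √(0.58·0.79) = 0.74
  Scale C (disc): 0.34 / √(0.70·0.79) = 0.46
Smallest convergent = 0.91. Discriminant values: 0.75, 0.69, 0.74, 0.46; count ≥ 0.91 → 0.

0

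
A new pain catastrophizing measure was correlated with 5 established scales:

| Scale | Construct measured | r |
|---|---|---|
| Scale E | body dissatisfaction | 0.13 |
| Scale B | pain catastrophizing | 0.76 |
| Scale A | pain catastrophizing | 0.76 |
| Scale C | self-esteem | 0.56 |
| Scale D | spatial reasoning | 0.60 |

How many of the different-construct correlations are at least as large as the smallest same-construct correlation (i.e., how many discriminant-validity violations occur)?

0

Convergent (same construct = pain catastrophizing): Scale B, Scale A.
Smallest convergent = 0.76. Discriminant values: 0.13, 0.56, 0.60; count ≥ 0.76 → 0.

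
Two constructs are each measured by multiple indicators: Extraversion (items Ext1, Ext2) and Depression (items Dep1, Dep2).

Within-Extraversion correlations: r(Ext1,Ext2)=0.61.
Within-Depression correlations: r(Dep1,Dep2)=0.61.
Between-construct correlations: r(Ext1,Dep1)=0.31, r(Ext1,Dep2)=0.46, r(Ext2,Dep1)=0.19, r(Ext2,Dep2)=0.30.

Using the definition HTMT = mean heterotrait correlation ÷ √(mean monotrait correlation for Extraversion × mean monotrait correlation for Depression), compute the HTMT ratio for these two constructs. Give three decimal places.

Between-construct mean = 1.26/4 = 0.3150.
Mean within-Ext = 0.61/1 = 0.6100; mean within-Dep = 0.61/1 = 0.6100.
Geometric mean = √(0.6100 × 0.6100) = 0.6100.
HTMT = 0.3150 / 0.6100 = 0.516.

0.516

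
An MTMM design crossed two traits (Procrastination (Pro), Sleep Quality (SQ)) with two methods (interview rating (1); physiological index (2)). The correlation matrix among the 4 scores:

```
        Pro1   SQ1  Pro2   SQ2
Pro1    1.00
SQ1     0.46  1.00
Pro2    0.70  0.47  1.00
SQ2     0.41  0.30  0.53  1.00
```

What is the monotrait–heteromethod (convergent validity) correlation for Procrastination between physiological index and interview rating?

Same trait (Pro), different methods: r(Pro2, Pro1) = 0.70.

0.70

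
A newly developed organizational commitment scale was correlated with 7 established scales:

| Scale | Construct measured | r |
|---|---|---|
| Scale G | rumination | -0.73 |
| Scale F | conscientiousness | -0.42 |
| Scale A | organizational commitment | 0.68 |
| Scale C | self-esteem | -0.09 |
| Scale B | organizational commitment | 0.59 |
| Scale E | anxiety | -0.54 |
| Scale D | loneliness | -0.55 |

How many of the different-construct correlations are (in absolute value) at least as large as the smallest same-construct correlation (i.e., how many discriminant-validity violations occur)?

Convergent (same construct = organizational commitment): Scale A, Scale B.
Smallest convergent = 0.59. Discriminant |r|: 0.73, 0.42, 0.09, 0.54, 0.55; count ≥ 0.59 → 1.

1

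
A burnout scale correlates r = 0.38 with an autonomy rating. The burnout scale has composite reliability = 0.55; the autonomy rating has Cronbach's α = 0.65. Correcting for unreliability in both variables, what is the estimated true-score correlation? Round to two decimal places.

r_true = r_obs / √(r_xx · r_yy) = 0.38 / √(0.55 × 0.65) = 0.38 / √0.3575 = 0.38 / 0.5979 ≈ 0.64.

0.64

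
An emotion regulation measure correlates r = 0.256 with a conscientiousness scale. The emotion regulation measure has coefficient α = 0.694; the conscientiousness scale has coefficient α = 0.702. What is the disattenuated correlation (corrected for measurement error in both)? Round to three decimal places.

r_true = r_obs / √(r_xx · r_yy) = 0.256 / √(0.694 × 0.702) = 0.256 / √0.487188 = 0.256 / 0.6980 ≈ 0.367.

0.367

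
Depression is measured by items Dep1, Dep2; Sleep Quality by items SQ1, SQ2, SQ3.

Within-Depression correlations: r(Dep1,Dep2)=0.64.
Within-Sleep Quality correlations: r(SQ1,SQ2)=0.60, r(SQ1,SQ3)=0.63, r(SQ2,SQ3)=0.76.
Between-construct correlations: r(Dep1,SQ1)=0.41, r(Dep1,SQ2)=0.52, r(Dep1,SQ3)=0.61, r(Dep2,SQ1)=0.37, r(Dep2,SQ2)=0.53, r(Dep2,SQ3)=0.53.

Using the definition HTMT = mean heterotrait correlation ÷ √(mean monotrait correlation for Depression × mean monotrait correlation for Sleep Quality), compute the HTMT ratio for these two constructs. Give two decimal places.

0.76

Mean between = 2.97/6 = 0.4950.
Mean within-Dep = 0.64/1 = 0.6400; mean within-SQ = 1.99/3 = 0.6633.
Geometric mean = √(0.6400 × 0.6633) = 0.6515.
HTMT = 0.4950 / 0.6515 = 0.76.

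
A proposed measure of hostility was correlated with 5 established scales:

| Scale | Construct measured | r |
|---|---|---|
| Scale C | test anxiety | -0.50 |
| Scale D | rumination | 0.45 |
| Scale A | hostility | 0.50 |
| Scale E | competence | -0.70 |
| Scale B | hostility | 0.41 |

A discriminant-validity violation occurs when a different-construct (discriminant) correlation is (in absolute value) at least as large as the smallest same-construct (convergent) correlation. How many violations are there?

3

Convergent (same construct = hostility): Scale A, Scale B.
Smallest convergent = 0.41. Discriminant |r|: 0.50, 0.45, 0.70; count ≥ 0.41 → 3.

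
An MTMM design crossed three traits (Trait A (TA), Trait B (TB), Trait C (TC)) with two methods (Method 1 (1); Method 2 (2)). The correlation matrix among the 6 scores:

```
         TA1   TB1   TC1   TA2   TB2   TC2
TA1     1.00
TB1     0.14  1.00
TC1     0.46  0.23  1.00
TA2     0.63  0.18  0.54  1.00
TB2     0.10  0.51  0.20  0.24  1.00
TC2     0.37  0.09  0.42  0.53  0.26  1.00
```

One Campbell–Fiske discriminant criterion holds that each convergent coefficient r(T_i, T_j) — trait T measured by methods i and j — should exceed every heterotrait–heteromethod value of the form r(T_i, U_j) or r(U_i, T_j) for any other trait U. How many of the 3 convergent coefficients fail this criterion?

Convergent coefficients and their comparison sets:
TA (methods 1·2): 0.63 vs {0.10, 0.18, 0.37, 0.54} → pass.
TB (methods 1·2): 0.51 vs {0.18, 0.10, 0.09, 0.20} → pass.
TC (methods 1·2): 0.42 vs {0.54, 0.37, 0.20, 0.09} → fail.
1 of 3 fail.

1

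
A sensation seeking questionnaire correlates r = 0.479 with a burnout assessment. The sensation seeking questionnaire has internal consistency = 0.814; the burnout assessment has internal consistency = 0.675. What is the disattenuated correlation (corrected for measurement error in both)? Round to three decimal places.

0.646

r_true = r_obs / √(r_xx · r_yy) = 0.479 / √(0.814 × 0.675) = 0.479 / √0.549450 = 0.479 / 0.7412 ≈ 0.646.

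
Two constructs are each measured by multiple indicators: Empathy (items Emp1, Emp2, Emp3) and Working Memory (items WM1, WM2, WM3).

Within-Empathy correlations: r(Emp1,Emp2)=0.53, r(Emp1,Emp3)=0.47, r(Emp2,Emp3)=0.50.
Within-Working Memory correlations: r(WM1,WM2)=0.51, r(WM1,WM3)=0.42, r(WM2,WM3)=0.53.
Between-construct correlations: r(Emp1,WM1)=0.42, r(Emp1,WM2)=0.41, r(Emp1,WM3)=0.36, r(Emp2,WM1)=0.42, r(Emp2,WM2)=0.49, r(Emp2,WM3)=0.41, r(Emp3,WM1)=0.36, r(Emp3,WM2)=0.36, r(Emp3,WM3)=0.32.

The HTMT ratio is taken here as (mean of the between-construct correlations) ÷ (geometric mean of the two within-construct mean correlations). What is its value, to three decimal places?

0.800

Between-construct mean = 3.55/9 = 0.3944.
Mean within-Emp = 1.50/3 = 0.5000; mean within-WM = 1.46/3 = 0.4867.
Geometric mean = √(0.5000 × 0.4867) = 0.4933.
HTMT = 0.3944 / 0.4933 = 0.800.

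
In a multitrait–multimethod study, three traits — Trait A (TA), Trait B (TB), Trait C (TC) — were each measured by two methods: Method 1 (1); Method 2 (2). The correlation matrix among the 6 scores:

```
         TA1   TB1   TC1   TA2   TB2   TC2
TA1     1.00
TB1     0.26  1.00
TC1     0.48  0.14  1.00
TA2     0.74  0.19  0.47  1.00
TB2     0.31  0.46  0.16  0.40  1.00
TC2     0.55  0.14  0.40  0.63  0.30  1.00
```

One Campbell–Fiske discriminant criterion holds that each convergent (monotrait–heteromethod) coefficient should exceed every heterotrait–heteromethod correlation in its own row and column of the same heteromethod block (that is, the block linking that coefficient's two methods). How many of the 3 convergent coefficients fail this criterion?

1

Convergent coefficients and their comparison sets:
TA (methods 1·2): 0.74 vs {0.31, 0.19, 0.55, 0.47} → pass.
TB (methods 1·2): 0.46 vs {0.19, 0.31, 0.14, 0.16} → pass.
TC (methods 1·2): 0.40 vs {0.47, 0.55, 0.16, 0.14} → fail.
1 of 3 fail.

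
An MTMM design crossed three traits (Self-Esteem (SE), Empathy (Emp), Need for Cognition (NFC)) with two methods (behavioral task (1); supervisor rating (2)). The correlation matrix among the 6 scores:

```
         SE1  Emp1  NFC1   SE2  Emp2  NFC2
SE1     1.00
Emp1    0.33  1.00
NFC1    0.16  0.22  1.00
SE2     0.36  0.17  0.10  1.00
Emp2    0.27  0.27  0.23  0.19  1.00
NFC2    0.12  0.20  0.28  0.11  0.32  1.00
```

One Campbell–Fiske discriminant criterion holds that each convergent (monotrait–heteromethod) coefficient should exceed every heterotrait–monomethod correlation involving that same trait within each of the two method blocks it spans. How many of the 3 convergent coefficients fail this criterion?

2

Convergent coefficients and their comparison sets:
SE (methods 1·2): 0.36 vs {0.33, 0.19, 0.16, 0.11} → pass.
Emp (methods 1·2): 0.27 vs {0.33, 0.19, 0.22, 0.32} → fail.
NFC (methods 1·2): 0.28 vs {0.16, 0.11, 0.22, 0.32} → fail.
2 of 3 fail.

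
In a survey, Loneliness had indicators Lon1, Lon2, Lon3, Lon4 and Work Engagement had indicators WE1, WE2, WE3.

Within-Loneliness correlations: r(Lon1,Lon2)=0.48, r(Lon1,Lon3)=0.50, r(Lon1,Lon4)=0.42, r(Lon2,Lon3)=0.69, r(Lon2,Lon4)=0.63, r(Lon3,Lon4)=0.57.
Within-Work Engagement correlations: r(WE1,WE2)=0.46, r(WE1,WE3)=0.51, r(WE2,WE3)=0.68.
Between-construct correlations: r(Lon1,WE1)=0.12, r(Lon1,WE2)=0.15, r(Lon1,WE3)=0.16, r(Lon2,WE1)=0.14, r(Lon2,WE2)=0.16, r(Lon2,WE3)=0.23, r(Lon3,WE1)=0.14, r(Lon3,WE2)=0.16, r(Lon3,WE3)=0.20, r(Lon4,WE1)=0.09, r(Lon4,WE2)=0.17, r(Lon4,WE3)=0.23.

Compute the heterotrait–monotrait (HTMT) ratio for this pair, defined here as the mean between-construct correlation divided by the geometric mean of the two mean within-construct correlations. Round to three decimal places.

0.296

Between-construct mean = 1.95/12 = 0.1625.
Mean within-Lon = 3.29/6 = 0.5483; mean within-WE = 1.65/3 = 0.5500.
Geometric mean = √(0.5483 × 0.5500) = 0.5491.
HTMT = 0.1625 / 0.5491 = 0.296.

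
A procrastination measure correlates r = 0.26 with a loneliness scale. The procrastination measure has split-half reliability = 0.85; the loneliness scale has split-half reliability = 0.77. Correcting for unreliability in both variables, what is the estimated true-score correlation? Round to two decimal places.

0.32

r_true = r_obs / √(r_xx · r_yy) = 0.26 / √(0.85 × 0.77) = 0.26 / √0.6545 = 0.26 / 0.8090 ≈ 0.32.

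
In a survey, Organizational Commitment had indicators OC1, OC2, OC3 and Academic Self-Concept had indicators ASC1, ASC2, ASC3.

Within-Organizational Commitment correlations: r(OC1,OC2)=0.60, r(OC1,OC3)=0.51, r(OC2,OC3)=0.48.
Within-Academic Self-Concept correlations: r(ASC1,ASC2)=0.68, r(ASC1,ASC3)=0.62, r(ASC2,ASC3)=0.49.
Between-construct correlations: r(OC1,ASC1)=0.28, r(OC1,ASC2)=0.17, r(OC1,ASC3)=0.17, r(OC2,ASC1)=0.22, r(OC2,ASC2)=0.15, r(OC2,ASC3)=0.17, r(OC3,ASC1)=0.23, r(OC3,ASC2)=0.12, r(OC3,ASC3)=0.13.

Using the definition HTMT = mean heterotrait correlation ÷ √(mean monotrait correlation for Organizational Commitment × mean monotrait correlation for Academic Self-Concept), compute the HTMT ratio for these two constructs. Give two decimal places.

Mean between = 1.64/9 = 0.1822.
Mean within-OC = 1.59/3 = 0.5300; mean within-ASC = 1.79/3 = 0.5967.
Geometric mean = √(0.5300 × 0.5967) = 0.5624.
HTMT = 0.1822 / 0.5624 = 0.32.

0.32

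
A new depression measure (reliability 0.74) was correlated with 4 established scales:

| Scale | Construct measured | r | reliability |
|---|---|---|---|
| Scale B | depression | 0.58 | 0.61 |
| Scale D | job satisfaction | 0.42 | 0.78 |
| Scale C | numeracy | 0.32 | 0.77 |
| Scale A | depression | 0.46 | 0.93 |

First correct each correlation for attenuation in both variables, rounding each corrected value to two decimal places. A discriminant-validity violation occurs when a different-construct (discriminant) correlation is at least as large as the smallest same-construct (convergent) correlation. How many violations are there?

1

Disattenuated r (r / √(r_scale · r_new)):
  Scale B (conv): 0.58 / √(0.61·0.74) = 0.86
  Scale D (disc): 0.42 / √(0.78·0.74) = 0.55
  Scale C (disc): 0.32 / √(0.77·0.74) = 0.42
  Scale A (conv): 0.46 / √(0.93·0.74) = 0.55
Smallest convergent = 0.55. Discriminant values: 0.55, 0.42; count ≥ 0.55 → 1.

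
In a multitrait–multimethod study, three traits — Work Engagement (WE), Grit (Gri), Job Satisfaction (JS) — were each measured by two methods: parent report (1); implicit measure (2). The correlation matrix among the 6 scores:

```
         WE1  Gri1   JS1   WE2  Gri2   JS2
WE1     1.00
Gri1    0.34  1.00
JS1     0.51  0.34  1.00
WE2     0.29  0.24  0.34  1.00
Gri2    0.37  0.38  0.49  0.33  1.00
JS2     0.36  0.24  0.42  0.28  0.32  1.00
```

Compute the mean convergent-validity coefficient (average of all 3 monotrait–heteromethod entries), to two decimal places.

0.36

Convergent values: 0.29, 0.38, 0.42; mean = 1.09/3 = 0.36.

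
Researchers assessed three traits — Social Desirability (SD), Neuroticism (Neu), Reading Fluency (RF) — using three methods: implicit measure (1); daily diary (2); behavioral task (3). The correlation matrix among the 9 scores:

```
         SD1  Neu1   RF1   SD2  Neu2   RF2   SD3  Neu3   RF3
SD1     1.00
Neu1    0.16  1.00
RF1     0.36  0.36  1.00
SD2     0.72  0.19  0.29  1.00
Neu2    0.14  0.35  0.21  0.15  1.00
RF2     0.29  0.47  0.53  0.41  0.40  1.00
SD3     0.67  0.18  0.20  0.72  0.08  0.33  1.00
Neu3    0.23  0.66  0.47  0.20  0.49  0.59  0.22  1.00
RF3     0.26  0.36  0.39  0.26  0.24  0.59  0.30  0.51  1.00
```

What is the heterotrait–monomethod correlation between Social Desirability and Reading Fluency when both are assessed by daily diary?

0.41

Different traits, same method: r(SD2, RF2) = 0.41.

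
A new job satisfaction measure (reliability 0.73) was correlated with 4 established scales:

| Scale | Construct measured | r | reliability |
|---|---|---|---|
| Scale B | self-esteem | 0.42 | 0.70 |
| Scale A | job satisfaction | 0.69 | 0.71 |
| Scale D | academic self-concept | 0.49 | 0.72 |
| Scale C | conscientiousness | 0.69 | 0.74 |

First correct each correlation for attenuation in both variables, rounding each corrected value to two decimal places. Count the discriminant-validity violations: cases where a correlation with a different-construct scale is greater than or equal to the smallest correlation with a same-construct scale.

0

Disattenuated r (r / √(r_scale · r_new)):
  Scale B (disc): 0.42 / √(0.70·0.73) = 0.59
  Scale A (conv): 0.69 / √(0.71·0.73) = 0.96
  Scale D (disc): 0.49 / √(0.72·0.73) = 0.68
  Scale C (disc): 0.69 / √(0.74·0.73) = 0.94
Smallest convergent = 0.96. Discriminant values: 0.59, 0.68, 0.94; count ≥ 0.96 → 0.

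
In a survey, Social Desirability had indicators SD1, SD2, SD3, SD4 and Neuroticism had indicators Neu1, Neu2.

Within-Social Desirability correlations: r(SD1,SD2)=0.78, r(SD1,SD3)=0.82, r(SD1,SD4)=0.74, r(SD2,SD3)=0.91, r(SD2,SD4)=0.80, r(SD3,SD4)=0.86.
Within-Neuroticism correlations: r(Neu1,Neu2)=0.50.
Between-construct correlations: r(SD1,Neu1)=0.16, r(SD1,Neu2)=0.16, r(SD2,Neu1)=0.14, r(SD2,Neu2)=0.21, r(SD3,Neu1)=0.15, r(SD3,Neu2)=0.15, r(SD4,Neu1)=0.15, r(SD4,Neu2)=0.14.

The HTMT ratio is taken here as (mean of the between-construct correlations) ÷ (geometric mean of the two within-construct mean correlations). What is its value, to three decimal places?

Between-construct mean = 1.26/8 = 0.1575.
Mean within-SD = 4.91/6 = 0.8183; mean within-Neu = 0.50/1 = 0.5000.
Geometric mean = √(0.8183 × 0.5000) = 0.6396.
HTMT = 0.1575 / 0.6396 = 0.246.

0.246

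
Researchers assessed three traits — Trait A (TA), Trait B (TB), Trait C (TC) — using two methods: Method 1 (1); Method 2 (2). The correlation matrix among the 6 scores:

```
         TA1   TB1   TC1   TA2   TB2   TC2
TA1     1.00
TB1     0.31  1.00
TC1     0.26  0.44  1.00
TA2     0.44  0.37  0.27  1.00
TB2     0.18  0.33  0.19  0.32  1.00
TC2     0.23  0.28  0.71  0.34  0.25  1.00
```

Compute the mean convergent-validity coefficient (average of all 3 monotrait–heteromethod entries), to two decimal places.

Convergent values: 0.44, 0.33, 0.71; mean = 1.48/3 = 0.49.

0.49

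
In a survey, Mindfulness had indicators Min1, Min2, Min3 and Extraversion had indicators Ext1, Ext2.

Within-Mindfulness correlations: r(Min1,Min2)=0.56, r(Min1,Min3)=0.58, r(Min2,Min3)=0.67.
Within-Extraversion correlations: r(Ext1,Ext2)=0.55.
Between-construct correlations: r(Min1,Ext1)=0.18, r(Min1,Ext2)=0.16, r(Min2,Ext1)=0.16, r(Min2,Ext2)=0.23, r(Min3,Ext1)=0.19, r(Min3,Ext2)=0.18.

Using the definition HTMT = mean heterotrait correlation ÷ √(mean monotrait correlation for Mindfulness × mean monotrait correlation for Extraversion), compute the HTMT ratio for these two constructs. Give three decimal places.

Between-construct mean = 1.10/6 = 0.1833.
Mean within-Min = 1.81/3 = 0.6033; mean within-Ext = 0.55/1 = 0.5500.
Geometric mean = √(0.6033 × 0.5500) = 0.5760.
HTMT = 0.1833 / 0.5760 = 0.318.

0.318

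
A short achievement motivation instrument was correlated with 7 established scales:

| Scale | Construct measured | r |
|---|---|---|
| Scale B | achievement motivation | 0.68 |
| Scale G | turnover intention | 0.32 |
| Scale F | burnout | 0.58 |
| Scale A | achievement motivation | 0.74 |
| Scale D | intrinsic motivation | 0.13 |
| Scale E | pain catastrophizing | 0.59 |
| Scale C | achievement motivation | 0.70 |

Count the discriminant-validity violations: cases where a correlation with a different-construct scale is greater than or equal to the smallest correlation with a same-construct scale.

0

Convergent (same construct = achievement motivation): Scale B, Scale A, Scale C.
Smallest convergent = 0.68. Discriminant values: 0.32, 0.58, 0.13, 0.59; count ≥ 0.68 → 0.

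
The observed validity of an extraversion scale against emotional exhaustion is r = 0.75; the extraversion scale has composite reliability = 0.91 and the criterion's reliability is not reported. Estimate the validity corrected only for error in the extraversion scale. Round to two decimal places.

0.79

Single correction: r_c = r_obs / √r_xx = 0.75 / √0.91 = 0.75 / 0.9539 ≈ 0.79.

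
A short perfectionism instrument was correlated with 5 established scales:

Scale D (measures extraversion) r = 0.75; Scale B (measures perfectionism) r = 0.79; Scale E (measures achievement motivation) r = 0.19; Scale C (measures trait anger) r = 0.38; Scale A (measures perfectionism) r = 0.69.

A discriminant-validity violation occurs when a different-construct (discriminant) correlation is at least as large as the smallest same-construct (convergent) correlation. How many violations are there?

1

Convergent (same construct = perfectionism): Scale B, Scale A.
Smallest convergent = 0.69. Discriminant values: 0.75, 0.19, 0.38; count ≥ 0.69 → 1.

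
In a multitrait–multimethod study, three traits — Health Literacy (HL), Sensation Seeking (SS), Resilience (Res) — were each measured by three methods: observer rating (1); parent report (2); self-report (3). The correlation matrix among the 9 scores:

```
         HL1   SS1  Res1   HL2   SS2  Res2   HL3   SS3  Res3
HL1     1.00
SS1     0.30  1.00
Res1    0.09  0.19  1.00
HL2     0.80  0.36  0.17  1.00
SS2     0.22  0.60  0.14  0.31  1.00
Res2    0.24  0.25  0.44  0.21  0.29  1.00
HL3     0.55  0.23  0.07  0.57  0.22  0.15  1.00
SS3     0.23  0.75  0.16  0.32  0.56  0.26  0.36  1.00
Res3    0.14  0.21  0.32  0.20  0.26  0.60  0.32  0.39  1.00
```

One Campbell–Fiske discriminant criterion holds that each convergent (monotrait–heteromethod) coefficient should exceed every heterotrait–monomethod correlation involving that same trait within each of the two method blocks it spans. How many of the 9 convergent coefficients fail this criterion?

1

Convergent coefficients and their comparison sets:
HL (methods 1·2): 0.80 vs {0.30, 0.31, 0.09, 0.21} → pass.
HL (methods 1·3): 0.55 vs {0.30, 0.36, 0.09, 0.32} → pass.
HL (methods 2·3): 0.57 vs {0.31, 0.36, 0.21, 0.32} → pass.
SS (methods 1·2): 0.60 vs {0.30, 0.31, 0.19, 0.29} → pass.
SS (methods 1·3): 0.75 vs {0.30, 0.36, 0.19, 0.39} → pass.
SS (methods 2·3): 0.56 vs {0.31, 0.36, 0.29, 0.39} → pass.
Res (methods 1·2): 0.44 vs {0.09, 0.21, 0.19, 0.29} → pass.
Res (methods 1·3): 0.32 vs {0.09, 0.32, 0.19, 0.39} → fail.
Res (methods 2·3): 0.60 vs {0.21, 0.32, 0.29, 0.39} → pass.
1 of 9 fail.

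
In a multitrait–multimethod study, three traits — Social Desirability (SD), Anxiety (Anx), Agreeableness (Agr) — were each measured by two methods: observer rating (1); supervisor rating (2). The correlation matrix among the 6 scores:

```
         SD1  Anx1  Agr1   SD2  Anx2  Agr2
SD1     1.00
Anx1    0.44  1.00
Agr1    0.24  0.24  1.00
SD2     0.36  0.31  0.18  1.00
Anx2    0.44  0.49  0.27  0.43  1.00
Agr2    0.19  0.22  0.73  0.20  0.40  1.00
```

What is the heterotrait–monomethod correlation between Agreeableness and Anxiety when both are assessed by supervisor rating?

0.40

Different traits, same method: r(Agr2, Anx2) = 0.40.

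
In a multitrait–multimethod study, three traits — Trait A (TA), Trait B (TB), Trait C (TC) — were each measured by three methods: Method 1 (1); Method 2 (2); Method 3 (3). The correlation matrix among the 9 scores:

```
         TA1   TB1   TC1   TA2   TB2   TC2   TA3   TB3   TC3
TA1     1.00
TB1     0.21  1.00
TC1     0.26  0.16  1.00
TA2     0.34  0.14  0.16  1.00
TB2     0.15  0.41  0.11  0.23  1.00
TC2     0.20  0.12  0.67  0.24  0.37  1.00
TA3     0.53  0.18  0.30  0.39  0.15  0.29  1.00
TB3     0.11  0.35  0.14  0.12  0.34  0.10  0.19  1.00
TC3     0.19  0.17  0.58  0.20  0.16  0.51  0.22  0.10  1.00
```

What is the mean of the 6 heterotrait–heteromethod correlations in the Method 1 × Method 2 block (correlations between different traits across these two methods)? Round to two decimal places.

0.15

HTHM values (method 1 × method 2): 0.15, 0.20, 0.14, 0.12, 0.16, 0.11; mean = 0.88/6 = 0.15.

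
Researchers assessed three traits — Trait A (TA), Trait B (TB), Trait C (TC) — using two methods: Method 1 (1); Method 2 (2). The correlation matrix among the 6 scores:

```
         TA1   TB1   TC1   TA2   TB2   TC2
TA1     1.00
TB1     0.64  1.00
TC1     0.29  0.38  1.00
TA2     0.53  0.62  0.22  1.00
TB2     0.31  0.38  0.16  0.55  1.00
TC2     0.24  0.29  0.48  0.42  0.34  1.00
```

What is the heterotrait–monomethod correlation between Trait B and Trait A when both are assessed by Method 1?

Different traits, same method: r(TB1, TA1) = 0.64.

0.64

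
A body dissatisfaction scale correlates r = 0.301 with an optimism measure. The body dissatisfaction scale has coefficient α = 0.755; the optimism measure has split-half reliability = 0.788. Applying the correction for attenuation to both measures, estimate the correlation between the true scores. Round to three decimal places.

r_true = r_obs / √(r_xx · r_yy) = 0.301 / √(0.755 × 0.788) = 0.301 / √0.594940 = 0.301 / 0.7713 ≈ 0.390.

0.390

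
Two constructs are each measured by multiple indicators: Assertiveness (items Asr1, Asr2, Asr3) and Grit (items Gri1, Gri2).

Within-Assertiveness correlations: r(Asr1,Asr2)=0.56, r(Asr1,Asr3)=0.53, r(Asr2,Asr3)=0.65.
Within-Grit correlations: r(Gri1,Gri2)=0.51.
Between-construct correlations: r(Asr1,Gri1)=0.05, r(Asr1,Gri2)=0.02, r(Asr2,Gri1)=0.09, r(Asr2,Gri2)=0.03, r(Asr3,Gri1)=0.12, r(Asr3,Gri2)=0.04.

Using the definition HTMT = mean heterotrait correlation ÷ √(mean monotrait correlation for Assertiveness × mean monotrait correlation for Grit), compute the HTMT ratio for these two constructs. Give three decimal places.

0.107

Between-construct mean = 0.35/6 = 0.0583.
Mean within-Asr = 1.74/3 = 0.5800; mean within-Gri = 0.51/1 = 0.5100.
Geometric mean = √(0.5800 × 0.5100) = 0.5439.
HTMT = 0.0583 / 0.5439 = 0.107.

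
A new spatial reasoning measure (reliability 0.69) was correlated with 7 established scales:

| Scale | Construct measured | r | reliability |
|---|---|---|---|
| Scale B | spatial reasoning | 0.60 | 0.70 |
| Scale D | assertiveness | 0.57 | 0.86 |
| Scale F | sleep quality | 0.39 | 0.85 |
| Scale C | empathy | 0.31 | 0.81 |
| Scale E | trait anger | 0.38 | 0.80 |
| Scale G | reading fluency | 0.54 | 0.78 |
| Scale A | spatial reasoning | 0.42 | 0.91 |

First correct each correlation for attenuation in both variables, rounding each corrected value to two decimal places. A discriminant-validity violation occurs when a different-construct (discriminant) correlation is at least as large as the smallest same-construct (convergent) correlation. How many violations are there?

2

Disattenuated r (r / √(r_scale · r_new)):
  Scale B (conv): 0.60 / √(0.70·0.69) = 0.86
  Scale D (disc): 0.57 / √(0.86·0.69) = 0.74
  Scale F (disc): 0.39 / √(0.85·0.69) = 0.51
  Scale C (disc): 0.31 / √(0.81·0.69) = 0.41
  Scale E (disc): 0.38 / √(0.80·0.69) = 0.51
  Scale G (disc): 0.54 / √(0.78·0.69) = 0.74
  Scale A (conv): 0.42 / √(0.91·0.69) = 0.53
Smallest convergent = 0.53. Discriminant values: 0.74, 0.51, 0.41, 0.51, 0.74; count ≥ 0.53 → 2.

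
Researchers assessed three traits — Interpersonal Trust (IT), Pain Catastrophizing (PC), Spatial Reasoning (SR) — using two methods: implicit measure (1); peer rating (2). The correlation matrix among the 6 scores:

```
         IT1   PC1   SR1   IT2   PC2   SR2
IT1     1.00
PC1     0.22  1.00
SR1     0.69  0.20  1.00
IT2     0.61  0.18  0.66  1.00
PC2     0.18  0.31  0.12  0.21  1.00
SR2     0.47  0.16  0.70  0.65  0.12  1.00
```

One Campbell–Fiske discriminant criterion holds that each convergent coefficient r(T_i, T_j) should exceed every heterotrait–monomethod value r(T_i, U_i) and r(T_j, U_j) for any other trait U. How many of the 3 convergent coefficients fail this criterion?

1

Convergent coefficients and their comparison sets:
IT (methods 1·2): 0.61 vs {0.22, 0.21, 0.69, 0.65} → fail.
PC (methods 1·2): 0.31 vs {0.22, 0.21, 0.20, 0.12} → pass.
SR (methods 1·2): 0.70 vs {0.69, 0.65, 0.20, 0.12} → pass.
1 of 3 fail.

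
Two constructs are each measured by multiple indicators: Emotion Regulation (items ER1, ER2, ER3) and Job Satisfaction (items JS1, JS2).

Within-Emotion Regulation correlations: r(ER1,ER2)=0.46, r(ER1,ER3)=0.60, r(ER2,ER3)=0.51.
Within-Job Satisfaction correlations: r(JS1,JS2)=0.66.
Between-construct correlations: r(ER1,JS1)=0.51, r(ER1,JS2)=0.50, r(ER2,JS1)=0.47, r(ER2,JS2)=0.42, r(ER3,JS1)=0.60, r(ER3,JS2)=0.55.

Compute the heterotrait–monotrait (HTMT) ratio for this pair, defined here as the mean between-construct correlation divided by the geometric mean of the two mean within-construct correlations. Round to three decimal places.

Mean heterotrait r = 3.05/6 = 0.5083.
Mean within-ER = 1.57/3 = 0.5233; mean within-JS = 0.66/1 = 0.6600.
Geometric mean = √(0.5233 × 0.6600) = 0.5877.
HTMT = 0.5083 / 0.5877 = 0.865.

0.865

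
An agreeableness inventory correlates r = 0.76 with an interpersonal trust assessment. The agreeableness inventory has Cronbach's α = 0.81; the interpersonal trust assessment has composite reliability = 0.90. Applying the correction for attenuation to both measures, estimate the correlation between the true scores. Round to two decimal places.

r_true = r_obs / √(r_xx · r_yy) = 0.76 / √(0.81 × 0.90) = 0.76 / √0.7290 = 0.76 / 0.8538 ≈ 0.89.

0.89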